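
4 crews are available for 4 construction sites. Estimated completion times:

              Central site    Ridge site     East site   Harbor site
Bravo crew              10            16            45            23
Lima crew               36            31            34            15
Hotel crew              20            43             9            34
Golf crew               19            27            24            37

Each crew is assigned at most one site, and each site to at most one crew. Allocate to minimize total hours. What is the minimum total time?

Optimal: Bravo crew→Ridge site (16 hours), Lima crew→Harbor site (15 hours), Hotel crew→East site (9 hours), Golf crew→Central site (19 hours) — total 16+15+9+19 = 59 hours.
Column-greedy (each site in turn goes to its cheapest remaining crew) gives 61 hours, worse by 2.
Next-best assignment: Bravo crew→Central site, Lima crew→Harbor site, Hotel crew→East site, Golf crew→Ridge site = 61 hours.
Swapping Golf crew↔Hotel crew (Golf crew→East site 24 hours, Hotel crew→Central site 20 hours) adds 16.

Minimum total: 59 hours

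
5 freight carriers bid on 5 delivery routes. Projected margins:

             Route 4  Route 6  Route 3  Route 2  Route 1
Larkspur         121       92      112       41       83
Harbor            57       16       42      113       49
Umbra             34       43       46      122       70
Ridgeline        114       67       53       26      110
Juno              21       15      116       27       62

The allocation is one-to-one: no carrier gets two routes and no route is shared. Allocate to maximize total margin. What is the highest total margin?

Max total: $505k

Optimal: Larkspur→Route 6 ($92k), Harbor→Route 2 ($113k), Umbra→Route 1 ($70k), Ridgeline→Route 4 ($114k), Juno→Route 3 ($116k) — total 92+113+70+114+116 = $505k.
Row-greedy (each carrier in turn takes its best remaining route) gives $487k, worse by 18.
Next-best assignment: Larkspur→Route 4, Harbor→Route 2, Umbra→Route 6, Ridgeline→Route 1, Juno→Route 3 = $503k.
Swapping Larkspur↔Umbra (Larkspur→Route 1 $83k, Umbra→Route 6 $43k) loses 36.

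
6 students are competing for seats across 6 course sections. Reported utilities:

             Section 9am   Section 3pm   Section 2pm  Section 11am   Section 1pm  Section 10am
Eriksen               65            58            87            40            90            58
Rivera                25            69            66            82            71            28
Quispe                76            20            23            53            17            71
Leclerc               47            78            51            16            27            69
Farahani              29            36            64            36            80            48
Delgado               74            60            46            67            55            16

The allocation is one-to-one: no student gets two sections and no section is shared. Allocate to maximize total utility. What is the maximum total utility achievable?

Optimal: Eriksen→Section 2pm (87 points), Rivera→Section 11am (82 points), Quispe→Section 10am (71 points), Leclerc→Section 3pm (78 points), Farahani→Section 1pm (80 points), Delgado→Section 9am (74 points) — total 87+82+71+78+80+74 = 472 points.
Max-entry greedy (repeatedly take the single best remaining cell) gives 406 points, worse by 66.
No other one-to-one assignment exceeds 472 points.

Max total: 472 points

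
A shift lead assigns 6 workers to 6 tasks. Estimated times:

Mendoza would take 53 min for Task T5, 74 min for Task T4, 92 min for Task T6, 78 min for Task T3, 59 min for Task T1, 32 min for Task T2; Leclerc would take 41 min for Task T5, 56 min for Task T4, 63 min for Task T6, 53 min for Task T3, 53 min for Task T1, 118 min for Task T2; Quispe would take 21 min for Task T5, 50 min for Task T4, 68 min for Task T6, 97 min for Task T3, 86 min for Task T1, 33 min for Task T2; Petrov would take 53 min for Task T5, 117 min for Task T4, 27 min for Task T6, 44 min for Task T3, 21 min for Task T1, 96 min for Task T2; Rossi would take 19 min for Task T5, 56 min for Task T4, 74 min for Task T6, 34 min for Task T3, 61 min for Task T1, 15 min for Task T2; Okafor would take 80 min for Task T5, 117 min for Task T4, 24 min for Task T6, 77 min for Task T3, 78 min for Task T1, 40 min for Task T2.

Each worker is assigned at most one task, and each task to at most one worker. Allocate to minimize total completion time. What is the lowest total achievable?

Optimal: Mendoza→Task T2 (32 min), Leclerc→Task T4 (56 min), Quispe→Task T5 (21 min), Petrov→Task T1 (21 min), Rossi→Task T3 (34 min), Okafor→Task T6 (24 min) — total 32+56+21+21+34+24 = 188 min.
Column-greedy (each task in turn goes to its cheapest remaining worker) gives 222 min, worse by 34.
Next-best assignment: Mendoza→Task T2, Leclerc→Task T3, Quispe→Task T4, Petrov→Task T1, Rossi→Task T5, Okafor→Task T6 = 199 min.
Swapping Leclerc↔Quispe (Leclerc→Task T5 41 min, Quispe→Task T4 50 min) adds 14.
Checked against all permutations: 188 min is optimal.

Minimum total: 188 min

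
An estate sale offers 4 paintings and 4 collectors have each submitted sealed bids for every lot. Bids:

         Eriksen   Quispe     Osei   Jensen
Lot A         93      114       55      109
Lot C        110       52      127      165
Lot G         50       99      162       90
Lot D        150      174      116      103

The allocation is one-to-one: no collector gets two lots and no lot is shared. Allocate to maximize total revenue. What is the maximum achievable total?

Maximum total: $594

Optimal: Eriksen→Lot A ($93), Quispe→Lot D ($174), Osei→Lot G ($162), Jensen→Lot C ($165) — total 93+174+162+165 = $594.
Row-greedy (each collector in turn takes its best remaining lot) gives $591, worse by 3.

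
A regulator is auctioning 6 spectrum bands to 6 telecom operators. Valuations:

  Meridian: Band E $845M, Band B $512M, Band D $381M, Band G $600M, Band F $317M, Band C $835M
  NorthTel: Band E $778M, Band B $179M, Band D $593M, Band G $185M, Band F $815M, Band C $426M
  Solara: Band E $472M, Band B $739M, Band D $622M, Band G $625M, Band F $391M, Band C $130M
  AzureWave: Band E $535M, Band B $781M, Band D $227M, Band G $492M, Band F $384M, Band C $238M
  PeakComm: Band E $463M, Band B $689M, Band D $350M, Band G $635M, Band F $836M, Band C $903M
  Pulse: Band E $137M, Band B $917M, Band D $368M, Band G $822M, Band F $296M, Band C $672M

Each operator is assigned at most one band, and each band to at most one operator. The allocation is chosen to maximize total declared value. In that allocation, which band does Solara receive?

This is a one-to-one assignment (maximum-weight bipartite matching).
Optimal: Meridian→Band E ($845M), NorthTel→Band F ($815M), Solara→Band D ($622M), AzureWave→Band B ($781M), PeakComm→Band C ($903M), Pulse→Band G ($822M) — total 845+815+622+781+903+822 = $4788M.
Next-best assignment: Meridian→Band C, NorthTel→Band E, Solara→Band D, AzureWave→Band B, PeakComm→Band F, Pulse→Band G = $4674M.
Solara's own top band is Band B ($739M), but forcing Solara→Band B and reassigning the rest optimally gives only $4360M — worse by 428.

Solara receives Band D.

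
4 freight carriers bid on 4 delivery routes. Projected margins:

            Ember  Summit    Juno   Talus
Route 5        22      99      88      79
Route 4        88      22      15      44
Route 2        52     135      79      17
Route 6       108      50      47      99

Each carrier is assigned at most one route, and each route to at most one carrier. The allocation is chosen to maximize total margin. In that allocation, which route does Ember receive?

This is the linear assignment problem.
Optimal: Ember→Route 4 ($88k), Summit→Route 2 ($135k), Juno→Route 5 ($88k), Talus→Route 6 ($99k) — total 88+135+88+99 = $410k.
Column-greedy (each route in turn goes to its best remaining carrier) gives $365k, worse by 45.
Next-best assignment: Ember→Route 6, Summit→Route 2, Juno→Route 5, Talus→Route 4 = $375k.
No other one-to-one assignment exceeds $410k.
Ember's own top route is Route 6 ($108k), but forcing Ember→Route 6 and reassigning the rest optimally gives only $375k — worse by 35.

Ember receives Route 4.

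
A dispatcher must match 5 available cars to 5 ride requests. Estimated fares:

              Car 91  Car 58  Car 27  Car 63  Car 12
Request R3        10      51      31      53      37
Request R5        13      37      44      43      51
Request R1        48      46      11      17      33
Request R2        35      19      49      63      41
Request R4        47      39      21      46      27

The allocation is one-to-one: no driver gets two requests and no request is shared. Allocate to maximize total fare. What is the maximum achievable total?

This is the linear assignment problem.
Optimal: Car 91→Request R4 ($47), Car 58→Request R1 ($46), Car 27→Request R2 ($49), Car 63→Request R3 ($53), Car 12→Request R5 ($51) — total 47+46+49+53+51 = $246.
Max-entry greedy (repeatedly take the single best remaining cell) gives $234, worse by 12.
Next-best assignment: Car 91→Request R1, Car 58→Request R3, Car 27→Request R2, Car 63→Request R4, Car 12→Request R5 = $245.
No other one-to-one assignment exceeds $246.

Maximum total: $246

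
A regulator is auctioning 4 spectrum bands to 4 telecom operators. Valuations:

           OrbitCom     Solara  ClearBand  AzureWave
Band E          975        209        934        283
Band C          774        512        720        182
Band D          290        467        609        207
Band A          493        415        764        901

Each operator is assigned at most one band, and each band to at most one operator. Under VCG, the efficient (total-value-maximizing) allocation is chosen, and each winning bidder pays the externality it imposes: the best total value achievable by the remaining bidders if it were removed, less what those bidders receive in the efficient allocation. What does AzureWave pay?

AzureWave pays $76M.

Efficient allocation: OrbitCom→Band C ($774M), Solara→Band D ($467M), ClearBand→Band E ($934M), AzureWave→Band A ($901M); total welfare W = $3076M.
AzureWave receives Band A at value $901M, so the others get W − 901 = $2175M.
Without AzureWave: best allocation of the remaining 3 bidders over all 4 bands is OrbitCom→Band E ($975M), Solara→Band C ($512M), ClearBand→Band A ($764M), total $2251M.
VCG payment = (others' best without AzureWave) − (others' welfare with AzureWave) = 2251 − 2175 = $76M.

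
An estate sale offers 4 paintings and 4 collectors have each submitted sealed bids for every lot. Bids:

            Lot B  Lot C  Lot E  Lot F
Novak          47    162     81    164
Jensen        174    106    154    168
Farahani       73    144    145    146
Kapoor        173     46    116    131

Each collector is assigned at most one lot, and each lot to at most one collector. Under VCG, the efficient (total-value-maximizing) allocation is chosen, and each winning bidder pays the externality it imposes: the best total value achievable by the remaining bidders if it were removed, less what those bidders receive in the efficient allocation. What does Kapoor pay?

Kapoor pays $8.

Efficient allocation: Novak→Lot C ($162), Jensen→Lot F ($168), Farahani→Lot E ($145), Kapoor→Lot B ($173); total welfare W = $648.
Kapoor receives Lot B at value $173, so the others get W − 173 = $475.
Without Kapoor: best allocation of the remaining 3 bidders over all 4 lots is Novak→Lot F ($164), Jensen→Lot B ($174), Farahani→Lot E ($145), total $483.
VCG payment = (others' best without Kapoor) − (others' welfare with Kapoor) = 483 − 475 = $8.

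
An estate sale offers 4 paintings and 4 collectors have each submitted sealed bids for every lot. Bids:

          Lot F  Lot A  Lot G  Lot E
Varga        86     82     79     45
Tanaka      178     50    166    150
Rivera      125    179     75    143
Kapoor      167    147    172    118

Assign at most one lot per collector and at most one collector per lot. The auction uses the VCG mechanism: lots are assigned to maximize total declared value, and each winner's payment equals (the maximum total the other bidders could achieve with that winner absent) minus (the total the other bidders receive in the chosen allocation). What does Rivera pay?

Efficient allocation: Varga→Lot F ($86), Tanaka→Lot E ($150), Rivera→Lot A ($179), Kapoor→Lot G ($172); total welfare W = $587.
Rivera receives Lot A at value $179, so the others get W − 179 = $408.
Without Rivera: best allocation of the remaining 3 bidders over all 4 lots is Varga→Lot A ($82), Tanaka→Lot F ($178), Kapoor→Lot G ($172), total $432.
VCG payment = (others' best without Rivera) − (others' welfare with Rivera) = 432 − 408 = $24.

Rivera pays $24.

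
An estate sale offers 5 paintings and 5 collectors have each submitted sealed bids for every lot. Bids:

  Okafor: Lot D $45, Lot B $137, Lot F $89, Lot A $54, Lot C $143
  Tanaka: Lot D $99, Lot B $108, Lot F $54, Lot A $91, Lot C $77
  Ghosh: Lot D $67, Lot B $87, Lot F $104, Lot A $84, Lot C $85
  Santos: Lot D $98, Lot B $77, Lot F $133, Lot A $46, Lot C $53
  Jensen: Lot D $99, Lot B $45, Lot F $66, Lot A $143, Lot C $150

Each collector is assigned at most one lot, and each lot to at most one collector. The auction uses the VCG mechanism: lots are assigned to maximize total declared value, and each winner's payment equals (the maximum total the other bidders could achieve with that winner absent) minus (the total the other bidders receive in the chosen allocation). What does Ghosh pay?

Efficient allocation: Okafor→Lot C ($143), Tanaka→Lot D ($99), Ghosh→Lot B ($87), Santos→Lot F ($133), Jensen→Lot A ($143); total welfare W = $605.
Ghosh receives Lot B at value $87, so the others get W − 87 = $518.
Without Ghosh: best allocation of the remaining 4 bidders over all 5 lots is Okafor→Lot C ($143), Tanaka→Lot B ($108), Santos→Lot F ($133), Jensen→Lot A ($143), total $527.
VCG payment = (others' best without Ghosh) − (others' welfare with Ghosh) = 527 − 518 = $9.

Ghosh pays $9.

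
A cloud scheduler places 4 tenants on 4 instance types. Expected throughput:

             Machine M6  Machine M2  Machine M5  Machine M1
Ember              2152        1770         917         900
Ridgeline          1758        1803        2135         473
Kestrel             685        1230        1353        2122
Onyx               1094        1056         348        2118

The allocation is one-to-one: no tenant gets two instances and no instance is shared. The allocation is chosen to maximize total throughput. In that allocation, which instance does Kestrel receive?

Optimal: Ember→Machine M6 (2152 ops/s), Ridgeline→Machine M5 (2135 ops/s), Kestrel→Machine M2 (1230 ops/s), Onyx→Machine M1 (2118 ops/s) — total 2152+2135+1230+2118 = 7635 ops/s.
Max-entry greedy (repeatedly take the single best remaining cell) gives 7465 ops/s, worse by 170.
Kestrel's own top instance is Machine M1 (2122 ops/s), but forcing Kestrel→Machine M1 and reassigning the rest optimally gives only 7465 ops/s — worse by 170.

Kestrel receives Machine M2.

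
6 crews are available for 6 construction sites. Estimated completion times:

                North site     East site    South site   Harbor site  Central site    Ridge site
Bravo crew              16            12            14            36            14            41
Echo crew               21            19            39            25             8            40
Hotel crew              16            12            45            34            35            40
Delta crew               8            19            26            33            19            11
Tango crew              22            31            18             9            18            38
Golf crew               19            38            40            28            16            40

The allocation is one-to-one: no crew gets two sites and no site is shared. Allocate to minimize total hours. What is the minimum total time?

Optimal: Bravo crew→South site (14 hours), Echo crew→Central site (8 hours), Hotel crew→East site (12 hours), Delta crew→Ridge site (11 hours), Tango crew→Harbor site (9 hours), Golf crew→North site (19 hours) — total 14+8+12+11+9+19 = 73 hours.
Row-greedy (each crew in turn takes its cheapest remaining site) gives 96 hours, worse by 23.
Next-best assignment: Bravo crew→South site, Echo crew→North site, Hotel crew→East site, Delta crew→Ridge site, Tango crew→Harbor site, Golf crew→Central site = 83 hours.
No other one-to-one assignment undercuts 73 hours.

Minimum total: 73 hours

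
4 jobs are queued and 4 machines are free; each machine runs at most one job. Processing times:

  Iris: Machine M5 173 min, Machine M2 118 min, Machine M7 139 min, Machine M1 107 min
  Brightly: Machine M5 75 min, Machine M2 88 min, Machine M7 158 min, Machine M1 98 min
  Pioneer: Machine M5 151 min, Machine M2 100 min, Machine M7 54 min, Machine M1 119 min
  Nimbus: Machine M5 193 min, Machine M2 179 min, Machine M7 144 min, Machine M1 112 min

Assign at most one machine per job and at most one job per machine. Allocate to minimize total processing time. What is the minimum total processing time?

Minimum total: 359 min

Optimal: Iris→Machine M2 (118 min), Brightly→Machine M5 (75 min), Pioneer→Machine M7 (54 min), Nimbus→Machine M1 (112 min) — total 118+75+54+112 = 359 min.
Column-greedy (each machine in turn goes to its cheapest remaining job) gives 426 min, worse by 67.
Next-best assignment: Iris→Machine M1, Brightly→Machine M5, Pioneer→Machine M7, Nimbus→Machine M2 = 415 min.
No other one-to-one assignment undercuts 359 min.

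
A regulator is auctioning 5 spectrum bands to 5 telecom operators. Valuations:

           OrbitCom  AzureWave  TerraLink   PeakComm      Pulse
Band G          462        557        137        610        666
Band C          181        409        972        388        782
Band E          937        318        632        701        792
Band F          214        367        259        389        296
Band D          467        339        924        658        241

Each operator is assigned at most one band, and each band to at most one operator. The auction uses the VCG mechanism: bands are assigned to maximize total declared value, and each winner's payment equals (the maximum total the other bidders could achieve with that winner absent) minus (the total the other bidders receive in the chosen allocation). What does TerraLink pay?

Efficient allocation: OrbitCom→Band E ($937M), AzureWave→Band F ($367M), TerraLink→Band D ($924M), PeakComm→Band G ($610M), Pulse→Band C ($782M); total welfare W = $3620M.
TerraLink receives Band D at value $924M, so the others get W − 924 = $2696M.
Without TerraLink: best allocation of the remaining 4 bidders over all 5 bands is OrbitCom→Band E ($937M), AzureWave→Band G ($557M), PeakComm→Band D ($658M), Pulse→Band C ($782M), total $2934M.
VCG payment = (others' best without TerraLink) − (others' welfare with TerraLink) = 2934 − 2696 = $238M.

TerraLink pays $238M.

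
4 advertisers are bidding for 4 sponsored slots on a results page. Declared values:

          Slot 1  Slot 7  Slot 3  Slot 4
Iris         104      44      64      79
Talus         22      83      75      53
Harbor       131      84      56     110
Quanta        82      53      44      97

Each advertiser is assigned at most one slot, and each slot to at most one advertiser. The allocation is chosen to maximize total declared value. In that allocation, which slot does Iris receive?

Iris receives Slot 3.

Optimal: Iris→Slot 3 ($64), Talus→Slot 7 ($83), Harbor→Slot 1 ($131), Quanta→Slot 4 ($97) — total 64+83+131+97 = $375.
Row-greedy (each advertiser in turn takes its best remaining slot) gives $341, worse by 34.
Next-best assignment: Iris→Slot 1, Talus→Slot 3, Harbor→Slot 7, Quanta→Slot 4 = $360.
Every other assignment is strictly worse.
Iris's own top slot is Slot 1 ($104), but forcing Iris→Slot 1 and reassigning the rest optimally gives only $360 — worse by 15.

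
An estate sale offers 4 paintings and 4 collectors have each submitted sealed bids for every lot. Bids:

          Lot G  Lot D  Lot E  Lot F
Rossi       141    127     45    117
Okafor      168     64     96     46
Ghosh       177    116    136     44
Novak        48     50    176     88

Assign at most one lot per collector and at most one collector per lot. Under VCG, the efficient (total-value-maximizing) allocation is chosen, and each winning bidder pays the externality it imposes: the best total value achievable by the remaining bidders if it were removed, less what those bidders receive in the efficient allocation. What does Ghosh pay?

Ghosh pays $10.

Efficient allocation: Rossi→Lot F ($117), Okafor→Lot G ($168), Ghosh→Lot D ($116), Novak→Lot E ($176); total welfare W = $577.
Ghosh receives Lot D at value $116, so the others get W − 116 = $461.
Without Ghosh: best allocation of the remaining 3 bidders over all 4 lots is Rossi→Lot D ($127), Okafor→Lot G ($168), Novak→Lot E ($176), total $471.
VCG payment = (others' best without Ghosh) − (others' welfare with Ghosh) = 471 − 461 = $10.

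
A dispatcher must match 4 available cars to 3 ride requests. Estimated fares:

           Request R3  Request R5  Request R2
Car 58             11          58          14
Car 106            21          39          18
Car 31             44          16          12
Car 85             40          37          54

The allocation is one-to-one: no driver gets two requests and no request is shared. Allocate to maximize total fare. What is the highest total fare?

Treat this as an assignment problem: match each driver to one request.
Optimal: Car 31→Request R3 ($44), Car 58→Request R5 ($58), Car 85→Request R2 ($54) — total 44+58+54 = $156.
Row-greedy (each driver in turn takes its best remaining request) gives $91, worse by 65.
Next-best assignment: Car 31→Request R3, Car 106→Request R5, Car 85→Request R2 = $137.

Maximum total: $156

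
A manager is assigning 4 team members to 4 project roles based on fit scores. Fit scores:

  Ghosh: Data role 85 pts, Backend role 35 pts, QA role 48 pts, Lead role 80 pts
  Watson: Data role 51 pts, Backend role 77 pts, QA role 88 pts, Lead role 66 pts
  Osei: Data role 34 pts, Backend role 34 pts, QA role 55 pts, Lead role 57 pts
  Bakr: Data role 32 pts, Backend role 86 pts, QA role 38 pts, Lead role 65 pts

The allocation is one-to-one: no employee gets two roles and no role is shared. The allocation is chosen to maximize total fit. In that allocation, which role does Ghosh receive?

Optimal: Ghosh→Data role (85 pts), Watson→QA role (88 pts), Osei→Lead role (57 pts), Bakr→Backend role (86 pts) — total 85+88+57+86 = 316 pts.
Next-best assignment: Ghosh→Data role, Watson→Lead role, Osei→QA role, Bakr→Backend role = 292 pts.

Ghosh receives Data role.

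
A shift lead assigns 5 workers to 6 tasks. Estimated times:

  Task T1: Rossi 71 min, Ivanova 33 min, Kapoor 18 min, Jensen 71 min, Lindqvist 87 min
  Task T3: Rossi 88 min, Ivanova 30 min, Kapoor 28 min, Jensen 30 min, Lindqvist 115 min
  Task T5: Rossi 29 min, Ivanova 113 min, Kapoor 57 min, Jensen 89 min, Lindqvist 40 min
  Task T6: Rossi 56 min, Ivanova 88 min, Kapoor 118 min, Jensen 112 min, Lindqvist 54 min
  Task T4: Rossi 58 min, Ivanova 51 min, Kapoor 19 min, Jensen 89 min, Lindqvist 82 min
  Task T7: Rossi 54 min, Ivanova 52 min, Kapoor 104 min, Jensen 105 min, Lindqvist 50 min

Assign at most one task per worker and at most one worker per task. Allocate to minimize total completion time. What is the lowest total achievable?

Optimal: Rossi→Task T5 (29 min), Ivanova→Task T1 (33 min), Kapoor→Task T4 (19 min), Jensen→Task T3 (30 min), Lindqvist→Task T7 (50 min) — total 29+33+19+30+50 = 161 min.
Next-best assignment: Rossi→Task T5, Ivanova→Task T1, Kapoor→Task T4, Jensen→Task T3, Lindqvist→Task T6 = 165 min.
Swapping Jensen↔Kapoor (Jensen→Task T4 89 min, Kapoor→Task T3 28 min) adds 68.

Min total: 161 min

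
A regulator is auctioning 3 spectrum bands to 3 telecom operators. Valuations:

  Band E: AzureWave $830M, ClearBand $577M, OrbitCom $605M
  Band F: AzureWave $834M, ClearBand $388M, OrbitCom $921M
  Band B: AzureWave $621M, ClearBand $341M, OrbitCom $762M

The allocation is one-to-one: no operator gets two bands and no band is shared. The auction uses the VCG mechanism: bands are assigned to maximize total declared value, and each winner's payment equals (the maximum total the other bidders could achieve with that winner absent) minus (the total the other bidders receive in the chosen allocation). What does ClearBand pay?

ClearBand pays $155M.

Efficient allocation: AzureWave→Band F ($834M), ClearBand→Band E ($577M), OrbitCom→Band B ($762M); total welfare W = $2173M.
ClearBand receives Band E at value $577M, so the others get W − 577 = $1596M.
Without ClearBand: best allocation of the remaining 2 bidders over all 3 bands is AzureWave→Band E ($830M), OrbitCom→Band F ($921M), total $1751M.
VCG payment = (others' best without ClearBand) − (others' welfare with ClearBand) = 1751 − 1596 = $155M.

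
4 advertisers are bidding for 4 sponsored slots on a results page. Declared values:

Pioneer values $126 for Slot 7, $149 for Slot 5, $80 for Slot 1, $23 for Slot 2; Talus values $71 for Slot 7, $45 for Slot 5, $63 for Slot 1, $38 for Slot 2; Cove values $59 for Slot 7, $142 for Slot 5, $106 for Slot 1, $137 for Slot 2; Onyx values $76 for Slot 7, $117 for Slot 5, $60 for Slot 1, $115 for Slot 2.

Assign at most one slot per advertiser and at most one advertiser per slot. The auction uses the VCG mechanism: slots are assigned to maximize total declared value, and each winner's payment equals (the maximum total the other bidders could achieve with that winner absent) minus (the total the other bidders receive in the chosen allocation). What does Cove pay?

Cove pays $31.

Efficient allocation: Pioneer→Slot 7 ($126), Talus→Slot 1 ($63), Cove→Slot 5 ($142), Onyx→Slot 2 ($115); total welfare W = $446.
Cove receives Slot 5 at value $142, so the others get W − 142 = $304.
Without Cove: best allocation of the remaining 3 bidders over all 4 slots is Pioneer→Slot 5 ($149), Talus→Slot 7 ($71), Onyx→Slot 2 ($115), total $335.
VCG payment = (others' best without Cove) − (others' welfare with Cove) = 335 − 304 = $31.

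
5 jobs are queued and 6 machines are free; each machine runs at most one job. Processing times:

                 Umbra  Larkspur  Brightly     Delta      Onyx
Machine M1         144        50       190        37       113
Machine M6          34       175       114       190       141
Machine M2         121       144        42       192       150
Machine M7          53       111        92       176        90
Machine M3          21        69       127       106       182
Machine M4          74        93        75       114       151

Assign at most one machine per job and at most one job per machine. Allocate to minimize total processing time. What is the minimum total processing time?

This is the linear assignment problem.
Optimal: Umbra→Machine M6 (34 min), Larkspur→Machine M3 (69 min), Brightly→Machine M2 (42 min), Delta→Machine M1 (37 min), Onyx→Machine M7 (90 min) — total 34+69+42+37+90 = 272 min.

Minimum total: 272 min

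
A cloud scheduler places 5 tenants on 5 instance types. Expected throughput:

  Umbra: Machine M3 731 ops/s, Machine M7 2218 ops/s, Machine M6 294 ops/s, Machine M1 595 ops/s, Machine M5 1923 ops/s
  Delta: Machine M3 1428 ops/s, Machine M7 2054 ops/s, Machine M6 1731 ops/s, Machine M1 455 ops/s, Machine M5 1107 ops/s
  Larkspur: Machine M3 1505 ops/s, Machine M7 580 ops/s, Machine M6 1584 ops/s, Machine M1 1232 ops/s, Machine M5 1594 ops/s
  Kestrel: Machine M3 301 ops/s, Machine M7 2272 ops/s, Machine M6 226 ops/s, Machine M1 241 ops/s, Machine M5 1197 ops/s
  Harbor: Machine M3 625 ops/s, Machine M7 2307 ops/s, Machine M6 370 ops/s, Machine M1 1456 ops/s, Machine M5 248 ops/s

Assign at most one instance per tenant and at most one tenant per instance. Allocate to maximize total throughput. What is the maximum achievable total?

Optimal: Umbra→Machine M5 (1923 ops/s), Delta→Machine M6 (1731 ops/s), Larkspur→Machine M3 (1505 ops/s), Kestrel→Machine M7 (2272 ops/s), Harbor→Machine M1 (1456 ops/s) — total 1923+1731+1505+2272+1456 = 8887 ops/s.
Column-greedy (each instance in turn goes to its best remaining tenant) gives 7335 ops/s, worse by 1552.

Max total: 8887 ops/s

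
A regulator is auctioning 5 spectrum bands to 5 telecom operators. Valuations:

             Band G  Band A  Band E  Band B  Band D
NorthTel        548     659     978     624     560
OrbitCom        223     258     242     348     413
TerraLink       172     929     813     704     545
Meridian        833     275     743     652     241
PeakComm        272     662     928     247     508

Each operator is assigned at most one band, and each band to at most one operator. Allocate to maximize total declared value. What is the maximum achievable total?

Treat this as an assignment problem: match each operator to one band.
Optimal: NorthTel→Band B ($624M), OrbitCom→Band D ($413M), TerraLink→Band A ($929M), Meridian→Band G ($833M), PeakComm→Band E ($928M) — total 624+413+929+833+928 = $3727M.
Column-greedy (each band in turn goes to its best remaining operator) gives $3596M, worse by 131.

Maximum total: $3727M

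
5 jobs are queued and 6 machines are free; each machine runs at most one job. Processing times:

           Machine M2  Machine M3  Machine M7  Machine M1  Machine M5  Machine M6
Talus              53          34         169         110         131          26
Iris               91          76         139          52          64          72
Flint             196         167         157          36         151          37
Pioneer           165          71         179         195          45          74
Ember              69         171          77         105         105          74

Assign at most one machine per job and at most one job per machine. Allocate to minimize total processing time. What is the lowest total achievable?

Optimal: Talus→Machine M3 (34 min), Iris→Machine M1 (52 min), Flint→Machine M6 (37 min), Pioneer→Machine M5 (45 min), Ember→Machine M2 (69 min) — total 34+52+37+45+69 = 237 min.
Min-entry greedy (repeatedly take the single cheapest remaining cell) gives 252 min, worse by 15.
Next-best assignment: Talus→Machine M3, Iris→Machine M1, Flint→Machine M6, Pioneer→Machine M5, Ember→Machine M7 = 245 min.
Swapping Ember↔Talus (Ember→Machine M3 171 min, Talus→Machine M2 53 min) adds 121.
Checked against all permutations: 237 min is optimal.

Min total: 237 min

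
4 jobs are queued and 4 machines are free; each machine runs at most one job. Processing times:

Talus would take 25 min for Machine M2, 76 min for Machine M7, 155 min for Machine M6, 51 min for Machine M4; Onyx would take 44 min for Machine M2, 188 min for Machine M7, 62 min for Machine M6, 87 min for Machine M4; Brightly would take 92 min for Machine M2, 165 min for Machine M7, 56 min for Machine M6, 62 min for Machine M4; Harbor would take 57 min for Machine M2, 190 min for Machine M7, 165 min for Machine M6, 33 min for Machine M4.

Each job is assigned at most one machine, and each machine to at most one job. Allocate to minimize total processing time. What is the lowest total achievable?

Optimal: Talus→Machine M7 (76 min), Onyx→Machine M2 (44 min), Brightly→Machine M6 (56 min), Harbor→Machine M4 (33 min) — total 76+44+56+33 = 209 min.
Row-greedy (each job in turn takes its cheapest remaining machine) gives 339 min, worse by 130.
Swapping Onyx↔Harbor (Onyx→Machine M4 87 min, Harbor→Machine M2 57 min) adds 67.
Every other assignment is strictly worse.

Min total: 209 min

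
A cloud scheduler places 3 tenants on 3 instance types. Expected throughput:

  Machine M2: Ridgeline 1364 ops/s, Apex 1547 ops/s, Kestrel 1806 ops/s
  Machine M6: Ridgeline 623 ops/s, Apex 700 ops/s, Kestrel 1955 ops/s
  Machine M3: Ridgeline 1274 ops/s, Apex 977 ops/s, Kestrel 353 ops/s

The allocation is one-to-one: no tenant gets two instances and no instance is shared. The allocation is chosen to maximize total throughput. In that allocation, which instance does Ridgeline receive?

Treat this as an assignment problem: match each tenant to one instance.
Optimal: Ridgeline→Machine M3 (1274 ops/s), Apex→Machine M2 (1547 ops/s), Kestrel→Machine M6 (1955 ops/s) — total 1274+1547+1955 = 4776 ops/s.
Column-greedy (each instance in turn goes to its best remaining tenant) gives 3780 ops/s, worse by 996.
Next-best assignment: Ridgeline→Machine M2, Apex→Machine M3, Kestrel→Machine M6 = 4296 ops/s.
Checked against all permutations: 4776 ops/s is optimal.
Ridgeline's own top instance is Machine M2 (1364 ops/s), but forcing Ridgeline→Machine M2 and reassigning the rest optimally gives only 4296 ops/s — worse by 480.

Ridgeline receives Machine M3.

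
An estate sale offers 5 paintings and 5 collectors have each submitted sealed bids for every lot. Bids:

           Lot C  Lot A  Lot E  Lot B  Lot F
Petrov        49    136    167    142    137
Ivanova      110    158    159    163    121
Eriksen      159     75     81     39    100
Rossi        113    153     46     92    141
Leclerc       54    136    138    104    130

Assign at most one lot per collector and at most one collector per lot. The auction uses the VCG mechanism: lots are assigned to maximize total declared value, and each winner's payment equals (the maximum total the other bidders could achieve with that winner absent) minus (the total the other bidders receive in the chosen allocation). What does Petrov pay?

Efficient allocation: Petrov→Lot E ($167), Ivanova→Lot B ($163), Eriksen→Lot C ($159), Rossi→Lot A ($153), Leclerc→Lot F ($130); total welfare W = $772.
Petrov receives Lot E at value $167, so the others get W − 167 = $605.
Without Petrov: best allocation of the remaining 4 bidders over all 5 lots is Ivanova→Lot B ($163), Eriksen→Lot C ($159), Rossi→Lot A ($153), Leclerc→Lot E ($138), total $613.
VCG payment = (others' best without Petrov) − (others' welfare with Petrov) = 613 − 605 = $8.

Petrov pays $8.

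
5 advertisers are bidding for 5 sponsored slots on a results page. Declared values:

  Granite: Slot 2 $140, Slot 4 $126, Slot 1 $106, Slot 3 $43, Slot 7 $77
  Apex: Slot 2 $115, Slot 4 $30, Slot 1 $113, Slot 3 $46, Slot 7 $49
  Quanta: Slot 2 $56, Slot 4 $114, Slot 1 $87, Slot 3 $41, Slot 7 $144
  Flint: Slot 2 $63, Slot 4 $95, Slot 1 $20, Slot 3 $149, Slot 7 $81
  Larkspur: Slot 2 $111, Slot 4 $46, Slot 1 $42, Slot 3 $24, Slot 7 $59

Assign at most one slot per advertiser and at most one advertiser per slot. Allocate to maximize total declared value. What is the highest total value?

Maximum total: $643

Optimal: Granite→Slot 4 ($126), Apex→Slot 1 ($113), Quanta→Slot 7 ($144), Flint→Slot 3 ($149), Larkspur→Slot 2 ($111) — total 126+113+144+149+111 = $643.
Column-greedy (each slot in turn goes to its best remaining advertiser) gives $575, worse by 68.
Next-best assignment: Granite→Slot 2, Apex→Slot 1, Quanta→Slot 7, Flint→Slot 3, Larkspur→Slot 4 = $592.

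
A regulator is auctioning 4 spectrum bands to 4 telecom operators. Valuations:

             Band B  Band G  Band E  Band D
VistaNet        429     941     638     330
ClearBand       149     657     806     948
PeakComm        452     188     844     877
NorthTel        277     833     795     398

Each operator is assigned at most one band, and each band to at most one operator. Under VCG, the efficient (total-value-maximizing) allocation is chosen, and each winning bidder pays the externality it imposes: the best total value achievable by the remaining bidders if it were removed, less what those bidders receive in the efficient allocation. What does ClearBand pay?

ClearBand pays $425M.

Efficient allocation: VistaNet→Band G ($941M), ClearBand→Band D ($948M), PeakComm→Band B ($452M), NorthTel→Band E ($795M); total welfare W = $3136M.
ClearBand receives Band D at value $948M, so the others get W − 948 = $2188M.
Without ClearBand: best allocation of the remaining 3 bidders over all 4 bands is VistaNet→Band G ($941M), PeakComm→Band D ($877M), NorthTel→Band E ($795M), total $2613M.
VCG payment = (others' best without ClearBand) − (others' welfare with ClearBand) = 2613 − 2188 = $425M.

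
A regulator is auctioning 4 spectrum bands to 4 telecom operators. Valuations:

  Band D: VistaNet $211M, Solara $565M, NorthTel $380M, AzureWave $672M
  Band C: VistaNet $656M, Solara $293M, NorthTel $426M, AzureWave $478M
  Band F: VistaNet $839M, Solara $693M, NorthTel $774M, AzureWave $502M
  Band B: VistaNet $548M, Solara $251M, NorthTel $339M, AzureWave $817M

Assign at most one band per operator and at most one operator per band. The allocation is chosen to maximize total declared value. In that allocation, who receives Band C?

This is the linear assignment problem.
Optimal: VistaNet→Band C ($656M), Solara→Band D ($565M), NorthTel→Band F ($774M), AzureWave→Band B ($817M) — total 656+565+774+817 = $2812M.
Row-greedy (each operator in turn takes its best remaining band) gives $2647M, worse by 165.
VistaNet's own top band is Band F ($839M), but forcing VistaNet→Band F and reassigning the rest optimally gives only $2647M — worse by 165.

VistaNet receives Band C.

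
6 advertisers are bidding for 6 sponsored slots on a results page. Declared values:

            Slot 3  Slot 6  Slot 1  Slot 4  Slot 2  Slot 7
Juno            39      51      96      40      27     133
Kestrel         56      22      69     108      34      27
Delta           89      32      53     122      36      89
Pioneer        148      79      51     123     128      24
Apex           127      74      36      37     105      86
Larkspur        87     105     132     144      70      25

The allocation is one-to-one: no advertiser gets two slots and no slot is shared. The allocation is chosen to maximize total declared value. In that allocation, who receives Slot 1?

Optimal: Juno→Slot 7 ($133), Kestrel→Slot 1 ($69), Delta→Slot 4 ($122), Pioneer→Slot 2 ($128), Apex→Slot 3 ($127), Larkspur→Slot 6 ($105) — total 133+69+122+128+127+105 = $684.
Column-greedy (each slot in turn goes to its best remaining advertiser) gives $603, worse by 81.
Checked against all permutations: $684 is optimal.
Kestrel's own top slot is Slot 4 ($108), but forcing Kestrel→Slot 4 and reassigning the rest optimally gives only $664 — worse by 20.

Kestrel receives Slot 1.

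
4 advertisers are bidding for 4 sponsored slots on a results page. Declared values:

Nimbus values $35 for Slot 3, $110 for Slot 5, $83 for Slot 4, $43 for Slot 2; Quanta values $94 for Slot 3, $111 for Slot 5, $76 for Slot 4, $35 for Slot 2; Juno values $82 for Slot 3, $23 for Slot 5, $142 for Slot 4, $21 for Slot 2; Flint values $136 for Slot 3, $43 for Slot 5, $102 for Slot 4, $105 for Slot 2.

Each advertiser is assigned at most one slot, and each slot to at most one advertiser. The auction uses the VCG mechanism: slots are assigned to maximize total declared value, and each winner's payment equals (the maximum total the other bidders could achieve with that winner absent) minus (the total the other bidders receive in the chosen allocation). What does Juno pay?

Juno pays $21.

Efficient allocation: Nimbus→Slot 5 ($110), Quanta→Slot 3 ($94), Juno→Slot 4 ($142), Flint→Slot 2 ($105); total welfare W = $451.
Juno receives Slot 4 at value $142, so the others get W − 142 = $309.
Without Juno: best allocation of the remaining 3 bidders over all 4 slots is Nimbus→Slot 4 ($83), Quanta→Slot 5 ($111), Flint→Slot 3 ($136), total $330.
VCG payment = (others' best without Juno) − (others' welfare with Juno) = 330 − 309 = $21.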